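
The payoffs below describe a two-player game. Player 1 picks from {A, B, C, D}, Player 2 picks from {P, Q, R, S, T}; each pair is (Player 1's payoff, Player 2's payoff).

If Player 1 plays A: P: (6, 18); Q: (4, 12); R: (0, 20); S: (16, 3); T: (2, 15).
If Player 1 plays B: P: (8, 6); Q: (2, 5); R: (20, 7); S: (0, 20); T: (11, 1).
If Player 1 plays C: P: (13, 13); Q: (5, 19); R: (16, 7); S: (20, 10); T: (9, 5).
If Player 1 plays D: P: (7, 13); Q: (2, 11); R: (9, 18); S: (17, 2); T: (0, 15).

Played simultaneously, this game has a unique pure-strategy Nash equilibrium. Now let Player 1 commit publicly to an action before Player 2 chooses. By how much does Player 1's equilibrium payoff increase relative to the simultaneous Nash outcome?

Player 2 best-responds to each possible Player 1 move:
- A: BR = R, leader payoff 0.
- B: BR = S, leader payoff 0.
- C: BR = Q, leader payoff 5.
- D: BR = R, leader payoff 9.
Player 1's induced payoffs are 0, 0, 5, 9, so Player 1 commits to D. Subgame-perfect outcome: (D, R) with payoffs (9, 18).
Under simultaneous play:
Player 1's best replies: P→C; Q→C; R→B; S→C; T→B.
Player 2's best replies: A→R; B→S; C→Q; D→R.
The unique mutual best reply is (C, Q), giving (5, 19).
Player 1's commitment gain: 9 − 5 = 4.

4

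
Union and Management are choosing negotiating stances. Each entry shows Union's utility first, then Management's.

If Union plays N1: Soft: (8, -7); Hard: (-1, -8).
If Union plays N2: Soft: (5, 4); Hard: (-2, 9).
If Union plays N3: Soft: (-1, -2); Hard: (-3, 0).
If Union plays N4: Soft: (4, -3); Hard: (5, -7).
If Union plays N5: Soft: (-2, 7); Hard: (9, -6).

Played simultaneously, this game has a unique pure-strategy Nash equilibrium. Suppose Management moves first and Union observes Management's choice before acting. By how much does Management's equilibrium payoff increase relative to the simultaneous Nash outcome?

Solve by backward induction (Management leads).
- Soft: BR = N1, leader payoff -7.
- Hard: BR = N5, leader payoff -6.
Management's induced payoffs are -7, -6, so Management commits to Hard. Subgame-perfect outcome: (N5, Hard) with payoffs (9, -6).
Now find the simultaneous Nash equilibrium.
Union's best replies: Soft→N1; Hard→N5.
Management's best replies: N1→Soft; N2→Hard; N3→Hard; N4→Soft; N5→Soft.
The unique mutual best reply is (N1, Soft), giving (8, -7).
Management's commitment gain: -6 − -7 = 1.

1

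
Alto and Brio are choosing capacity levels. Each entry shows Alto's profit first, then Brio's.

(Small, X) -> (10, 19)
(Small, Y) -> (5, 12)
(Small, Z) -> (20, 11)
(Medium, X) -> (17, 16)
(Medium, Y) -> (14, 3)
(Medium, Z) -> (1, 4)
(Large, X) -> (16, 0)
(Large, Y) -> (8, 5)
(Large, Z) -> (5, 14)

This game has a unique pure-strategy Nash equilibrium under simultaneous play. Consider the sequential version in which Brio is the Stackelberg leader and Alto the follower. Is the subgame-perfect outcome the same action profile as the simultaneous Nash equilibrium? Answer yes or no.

yes

Backward induction with Brio moving first.
- X: Alto compares 10, 17, 16 and picks Medium; Brio would get 16.
- Y: Alto compares 5, 14, 8 and picks Medium; Brio would get 3.
- Z: Alto compares 20, 1, 5 and picks Small; Brio would get 11.
Brio's induced payoffs are 16, 3, 11, so Brio commits to X. Subgame-perfect outcome: (Medium, X) with payoffs (17, 16).
Now find the simultaneous Nash equilibrium.
Alto's best replies: X→Medium; Y→Medium; Z→Small.
Brio's best replies: Small→X; Medium→X; Large→Z.
Only (Medium, X) has each player best-responding; Nash payoffs (17, 16).
Sequential outcome (Medium, X) coincides with the Nash profile (Medium, X).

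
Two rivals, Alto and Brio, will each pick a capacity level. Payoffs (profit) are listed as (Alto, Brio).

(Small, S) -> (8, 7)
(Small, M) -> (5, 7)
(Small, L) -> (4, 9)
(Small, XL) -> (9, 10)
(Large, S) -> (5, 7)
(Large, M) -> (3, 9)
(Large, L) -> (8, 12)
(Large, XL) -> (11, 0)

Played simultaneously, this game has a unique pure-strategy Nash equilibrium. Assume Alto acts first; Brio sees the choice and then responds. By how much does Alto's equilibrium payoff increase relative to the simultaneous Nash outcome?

Backward induction with Alto moving first.
- Small: Brio compares 7, 7, 9, 10 and picks XL; Alto would get 9.
- Large: Brio compares 7, 9, 12, 0 and picks L; Alto would get 8.
Alto's induced payoffs are 9, 8, so Alto commits to Small. Subgame-perfect outcome: (Small, XL) with payoffs (9, 10).
For the simultaneous game, intersect best replies.
Alto's best replies: S→Small; M→Small; L→Large; XL→Large.
Brio's best replies: Small→XL; Large→L.
The unique mutual best reply is (Large, L), giving (8, 12).
Alto's commitment gain: 9 − 8 = 1.

1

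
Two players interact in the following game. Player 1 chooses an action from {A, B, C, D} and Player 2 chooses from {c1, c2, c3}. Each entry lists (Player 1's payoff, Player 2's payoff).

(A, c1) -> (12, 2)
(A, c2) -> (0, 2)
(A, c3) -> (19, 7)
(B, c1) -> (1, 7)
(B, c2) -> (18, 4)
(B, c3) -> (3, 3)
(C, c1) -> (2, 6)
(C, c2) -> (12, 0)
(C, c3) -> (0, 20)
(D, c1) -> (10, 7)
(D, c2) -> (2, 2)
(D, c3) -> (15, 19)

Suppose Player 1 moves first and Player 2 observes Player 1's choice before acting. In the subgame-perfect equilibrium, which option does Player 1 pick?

Work backward from Player 2's decision.
- A: Player 2 compares 2, 2, 7 and picks c3; Player 1 would get 19.
- B: Player 2 compares 7, 4, 3 and picks c1; Player 1 would get 1.
- C: Player 2 compares 6, 0, 20 and picks c3; Player 1 would get 0.
- D: Player 2 compares 7, 2, 19 and picks c3; Player 1 would get 15.
Among 19, 1, 0, 15, the best is 19 at A. Subgame-perfect outcome: (A, c3) with payoffs (19, 7).

A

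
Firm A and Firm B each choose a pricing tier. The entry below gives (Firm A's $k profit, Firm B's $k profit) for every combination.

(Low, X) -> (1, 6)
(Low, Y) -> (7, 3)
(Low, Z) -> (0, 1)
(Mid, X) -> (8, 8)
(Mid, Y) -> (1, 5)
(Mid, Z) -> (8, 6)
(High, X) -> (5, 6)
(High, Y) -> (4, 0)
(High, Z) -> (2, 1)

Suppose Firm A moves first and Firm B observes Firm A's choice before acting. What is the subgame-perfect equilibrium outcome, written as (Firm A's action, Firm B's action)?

(Mid, X)

Backward induction with Firm A moving first.
- Low: Firm B compares 6, 3, 1 and picks X; Firm A would get 1.
- Mid: Firm B compares 8, 5, 6 and picks X; Firm A would get 8.
- High: Firm B compares 6, 0, 1 and picks X; Firm A would get 5.
Maximizing over 1, 8, 5, Firm A chooses Mid. Subgame-perfect outcome: (Mid, X) with payoffs (8, 8).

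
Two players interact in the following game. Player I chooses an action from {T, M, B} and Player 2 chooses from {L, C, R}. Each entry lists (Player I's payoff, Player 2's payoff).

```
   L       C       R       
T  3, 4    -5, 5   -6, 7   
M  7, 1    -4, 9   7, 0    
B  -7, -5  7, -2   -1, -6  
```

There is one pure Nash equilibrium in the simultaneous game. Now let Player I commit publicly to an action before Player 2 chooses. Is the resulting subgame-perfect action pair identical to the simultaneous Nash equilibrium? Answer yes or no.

Work backward from Player 2's decision.
- T: BR = R, leader payoff -6.
- M: BR = C, leader payoff -4.
- B: BR = C, leader payoff 7.
Among -6, -4, 7, the best is 7 at B. Subgame-perfect outcome: (B, C) with payoffs (7, -2).
Now find the simultaneous Nash equilibrium.
Player I's best replies: L→M; C→B; R→M.
Player 2's best replies: T→R; M→C; B→C.
The unique mutual best reply is (B, C), giving (7, -2).
Sequential outcome (B, C) coincides with the Nash profile (B, C).

yes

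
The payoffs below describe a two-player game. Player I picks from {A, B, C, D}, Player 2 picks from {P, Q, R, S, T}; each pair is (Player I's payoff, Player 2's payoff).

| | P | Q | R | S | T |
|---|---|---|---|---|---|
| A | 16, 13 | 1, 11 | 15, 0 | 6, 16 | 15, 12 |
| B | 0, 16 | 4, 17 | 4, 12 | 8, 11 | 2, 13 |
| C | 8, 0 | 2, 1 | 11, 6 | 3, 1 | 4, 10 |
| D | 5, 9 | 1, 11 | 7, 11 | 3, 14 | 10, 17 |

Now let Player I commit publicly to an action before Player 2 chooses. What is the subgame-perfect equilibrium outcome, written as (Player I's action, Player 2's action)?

(D, T)

Player 2 best-responds to each possible Player I move:
- A: BR = S, leader payoff 6.
- B: BR = Q, leader payoff 4.
- C: BR = T, leader payoff 4.
- D: BR = T, leader payoff 10.
Among 6, 4, 4, 10, the best is 10 at D. Subgame-perfect outcome: (D, T) with payoffs (10, 17).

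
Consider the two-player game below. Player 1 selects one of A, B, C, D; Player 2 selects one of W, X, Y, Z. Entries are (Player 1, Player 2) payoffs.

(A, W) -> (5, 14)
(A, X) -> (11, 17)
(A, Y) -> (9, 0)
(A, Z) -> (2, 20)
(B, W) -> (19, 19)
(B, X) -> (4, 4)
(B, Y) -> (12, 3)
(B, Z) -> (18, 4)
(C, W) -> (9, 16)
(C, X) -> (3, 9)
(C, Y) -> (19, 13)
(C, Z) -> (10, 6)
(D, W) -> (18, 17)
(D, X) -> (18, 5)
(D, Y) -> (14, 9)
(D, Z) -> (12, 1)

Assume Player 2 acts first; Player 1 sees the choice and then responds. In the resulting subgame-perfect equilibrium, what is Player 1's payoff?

Solve by backward induction (Player 2 leads).
- W: BR = B, leader payoff 19.
- X: BR = D, leader payoff 5.
- Y: BR = C, leader payoff 13.
- Z: BR = B, leader payoff 4.
Among 19, 5, 13, 4, the best is 19 at W. Subgame-perfect outcome: (B, W) with payoffs (19, 19).

19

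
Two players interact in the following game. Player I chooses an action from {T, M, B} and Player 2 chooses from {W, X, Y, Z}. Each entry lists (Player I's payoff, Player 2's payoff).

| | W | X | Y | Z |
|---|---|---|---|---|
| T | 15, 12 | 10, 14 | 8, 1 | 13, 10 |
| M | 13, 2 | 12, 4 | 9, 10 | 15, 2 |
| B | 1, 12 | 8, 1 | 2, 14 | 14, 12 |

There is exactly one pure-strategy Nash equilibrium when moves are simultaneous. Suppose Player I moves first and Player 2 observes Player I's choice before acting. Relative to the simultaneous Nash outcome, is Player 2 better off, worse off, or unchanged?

Work backward from Player 2's decision.
- T: BR = X, leader payoff 10.
- M: BR = Y, leader payoff 9.
- B: BR = Y, leader payoff 2.
Player I's induced payoffs are 10, 9, 2, so Player I commits to T. Subgame-perfect outcome: (T, X) with payoffs (10, 14).
Under simultaneous play:
Player I's best replies: W→T; X→M; Y→M; Z→M.
Player 2's best replies: T→X; M→Y; B→Y.
Only (M, Y) has each player best-responding; Nash payoffs (9, 10).
Player 2 earns 14 sequentially versus 10 at the Nash outcome: better off.

better off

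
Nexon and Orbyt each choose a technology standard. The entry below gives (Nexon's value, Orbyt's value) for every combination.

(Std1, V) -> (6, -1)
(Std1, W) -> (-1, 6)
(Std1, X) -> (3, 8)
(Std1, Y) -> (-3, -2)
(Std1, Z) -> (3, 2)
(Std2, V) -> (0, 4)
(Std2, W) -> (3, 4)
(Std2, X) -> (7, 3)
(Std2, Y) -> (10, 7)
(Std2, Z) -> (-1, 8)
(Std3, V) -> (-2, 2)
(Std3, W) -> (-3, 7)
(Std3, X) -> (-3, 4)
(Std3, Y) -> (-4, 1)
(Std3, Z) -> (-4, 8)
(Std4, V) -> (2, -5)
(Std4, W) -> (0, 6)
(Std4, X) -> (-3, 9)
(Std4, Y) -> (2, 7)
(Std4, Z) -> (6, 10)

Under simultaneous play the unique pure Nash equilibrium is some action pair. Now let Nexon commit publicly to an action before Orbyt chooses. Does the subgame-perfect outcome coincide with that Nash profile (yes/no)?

yes

Backward induction with Nexon moving first.
- Std1 → Orbyt plays X (best of -1, 6, 8, -2, 2); Nexon gets 3.
- Std2 → Orbyt plays Z (best of 4, 4, 3, 7, 8); Nexon gets -1.
- Std3 → Orbyt plays Z (best of 2, 7, 4, 1, 8); Nexon gets -4.
- Std4 → Orbyt plays Z (best of -5, 6, 9, 7, 10); Nexon gets 6.
Maximizing over 3, -1, -4, 6, Nexon chooses Std4. Subgame-perfect outcome: (Std4, Z) with payoffs (6, 10).
Now find the simultaneous Nash equilibrium.
Nexon's best replies: V→Std1; W→Std2; X→Std2; Y→Std2; Z→Std4.
Orbyt's best replies: Std1→X; Std2→Z; Std3→Z; Std4→Z.
The unique mutual best reply is (Std4, Z), giving (6, 10).
Sequential outcome (Std4, Z) coincides with the Nash profile (Std4, Z).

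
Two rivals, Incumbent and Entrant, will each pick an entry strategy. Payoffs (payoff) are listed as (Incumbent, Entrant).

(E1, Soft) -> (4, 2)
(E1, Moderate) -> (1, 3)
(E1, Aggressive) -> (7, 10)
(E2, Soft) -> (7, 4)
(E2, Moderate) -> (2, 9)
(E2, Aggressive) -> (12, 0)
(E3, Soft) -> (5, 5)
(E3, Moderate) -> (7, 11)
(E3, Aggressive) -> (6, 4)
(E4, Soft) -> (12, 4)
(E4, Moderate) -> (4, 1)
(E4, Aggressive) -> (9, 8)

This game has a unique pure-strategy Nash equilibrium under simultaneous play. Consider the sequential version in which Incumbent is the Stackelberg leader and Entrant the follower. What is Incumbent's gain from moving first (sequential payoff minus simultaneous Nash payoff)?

2

Entrant best-responds to each possible Incumbent move:
- E1: BR = Aggressive, leader payoff 7.
- E2: BR = Moderate, leader payoff 2.
- E3: BR = Moderate, leader payoff 7.
- E4: BR = Aggressive, leader payoff 9.
Incumbent's induced payoffs are 7, 2, 7, 9, so Incumbent commits to E4. Subgame-perfect outcome: (E4, Aggressive) with payoffs (9, 8).
Under simultaneous play:
Incumbent's best replies: Soft→E4; Moderate→E3; Aggressive→E2.
Entrant's best replies: E1→Aggressive; E2→Moderate; E3→Moderate; E4→Aggressive.
The unique mutual best reply is (E3, Moderate), giving (7, 11).
Incumbent's commitment gain: 9 − 7 = 2.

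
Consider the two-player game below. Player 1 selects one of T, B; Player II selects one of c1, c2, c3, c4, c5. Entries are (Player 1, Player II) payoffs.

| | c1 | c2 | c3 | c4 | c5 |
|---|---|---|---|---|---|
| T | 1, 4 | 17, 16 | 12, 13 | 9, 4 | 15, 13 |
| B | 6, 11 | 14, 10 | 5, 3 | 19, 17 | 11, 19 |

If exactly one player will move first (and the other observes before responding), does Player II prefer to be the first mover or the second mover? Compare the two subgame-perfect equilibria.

first

If Player 1 leads: Player II's best replies are T→c2, B→c5; Player 1's induced payoffs 17, 11; outcome (T, c2), payoffs (17, 16).
If Player II leads: Player 1's best replies are c1→B, c2→T, c3→T, c4→B, c5→T; Player II's induced payoffs 11, 16, 13, 17, 13; outcome (B, c4), payoffs (19, 17).
Player II gets 17 moving first and 16 moving second, so Player II prefers to move first.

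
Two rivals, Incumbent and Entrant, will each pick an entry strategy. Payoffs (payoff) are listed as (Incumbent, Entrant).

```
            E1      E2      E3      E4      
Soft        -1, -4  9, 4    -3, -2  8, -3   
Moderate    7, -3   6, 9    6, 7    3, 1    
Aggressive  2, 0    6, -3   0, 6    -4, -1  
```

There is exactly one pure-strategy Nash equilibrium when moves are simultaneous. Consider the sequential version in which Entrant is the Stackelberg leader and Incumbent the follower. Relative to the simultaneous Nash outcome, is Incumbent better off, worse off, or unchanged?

Backward induction with Entrant moving first.
- E1 → Incumbent plays Moderate (best of -1, 7, 2); Entrant gets -3.
- E2 → Incumbent plays Soft (best of 9, 6, 6); Entrant gets 4.
- E3 → Incumbent plays Moderate (best of -3, 6, 0); Entrant gets 7.
- E4 → Incumbent plays Soft (best of 8, 3, -4); Entrant gets -3.
Entrant's induced payoffs are -3, 4, 7, -3, so Entrant commits to E3. Subgame-perfect outcome: (Moderate, E3) with payoffs (6, 7).
Now find the simultaneous Nash equilibrium.
Incumbent's best replies: E1→Moderate; E2→Soft; E3→Moderate; E4→Soft.
Entrant's best replies: Soft→E2; Moderate→E2; Aggressive→E3.
The unique mutual best reply is (Soft, E2), giving (9, 4).
Incumbent earns 6 sequentially versus 9 at the Nash outcome: worse off.

worse off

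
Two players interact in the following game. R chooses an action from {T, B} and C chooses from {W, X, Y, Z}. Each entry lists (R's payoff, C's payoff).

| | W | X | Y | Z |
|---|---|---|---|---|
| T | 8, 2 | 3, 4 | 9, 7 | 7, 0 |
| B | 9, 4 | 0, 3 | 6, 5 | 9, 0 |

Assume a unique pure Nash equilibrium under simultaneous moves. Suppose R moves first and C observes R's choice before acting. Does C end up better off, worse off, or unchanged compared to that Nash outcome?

unchanged

C best-responds to each possible R move:
- T: BR = Y, leader payoff 9.
- B: BR = Y, leader payoff 6.
Among 9, 6, the best is 9 at T. Subgame-perfect outcome: (T, Y) with payoffs (9, 7).
Now find the simultaneous Nash equilibrium.
R's best replies: W→B; X→T; Y→T; Z→B.
C's best replies: T→Y; B→Y.
Only (T, Y) has each player best-responding; Nash payoffs (9, 7).
C earns 7 sequentially versus 7 at the Nash outcome: unchanged.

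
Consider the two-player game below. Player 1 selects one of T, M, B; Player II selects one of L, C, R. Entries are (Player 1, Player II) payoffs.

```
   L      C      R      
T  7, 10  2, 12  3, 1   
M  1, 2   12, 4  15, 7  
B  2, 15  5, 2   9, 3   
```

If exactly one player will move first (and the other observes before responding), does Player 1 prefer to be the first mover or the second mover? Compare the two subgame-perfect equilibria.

first

If Player 1 leads: Player II's best replies are T→C, M→R, B→L; Player 1's induced payoffs 2, 15, 2; outcome (M, R), payoffs (15, 7).
If Player II leads: Player 1's best replies are L→T, C→M, R→M; Player II's induced payoffs 10, 4, 7; outcome (T, L), payoffs (7, 10).
Player 1 gets 15 moving first and 7 moving second, so Player 1 prefers to move first.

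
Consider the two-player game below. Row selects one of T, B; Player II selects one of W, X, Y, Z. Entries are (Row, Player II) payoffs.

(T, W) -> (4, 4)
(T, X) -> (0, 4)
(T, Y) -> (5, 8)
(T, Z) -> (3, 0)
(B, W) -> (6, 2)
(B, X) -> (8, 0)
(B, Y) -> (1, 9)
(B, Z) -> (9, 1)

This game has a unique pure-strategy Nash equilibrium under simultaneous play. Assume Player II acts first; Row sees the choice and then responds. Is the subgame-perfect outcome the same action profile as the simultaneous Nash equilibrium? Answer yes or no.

yes

Solve by backward induction (Player II leads).
- W: BR = B, leader payoff 2.
- X: BR = B, leader payoff 0.
- Y: BR = T, leader payoff 8.
- Z: BR = B, leader payoff 1.
Maximizing over 2, 0, 8, 1, Player II chooses Y. Subgame-perfect outcome: (T, Y) with payoffs (5, 8).
For the simultaneous game, intersect best replies.
Row's best replies: W→B; X→B; Y→T; Z→B.
Player II's best replies: T→Y; B→Y.
Only (T, Y) has each player best-responding; Nash payoffs (5, 8).
Sequential outcome (T, Y) coincides with the Nash profile (T, Y).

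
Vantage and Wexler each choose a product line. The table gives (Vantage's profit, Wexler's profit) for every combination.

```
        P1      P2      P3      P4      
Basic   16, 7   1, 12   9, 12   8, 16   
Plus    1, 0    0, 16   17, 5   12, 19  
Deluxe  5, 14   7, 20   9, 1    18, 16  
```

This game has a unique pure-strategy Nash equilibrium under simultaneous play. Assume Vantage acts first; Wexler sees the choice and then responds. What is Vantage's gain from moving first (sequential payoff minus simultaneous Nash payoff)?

5

Work backward from Wexler's decision.
- Basic: Wexler compares 7, 12, 12, 16 and picks P4; Vantage would get 8.
- Plus: Wexler compares 0, 16, 5, 19 and picks P4; Vantage would get 12.
- Deluxe: Wexler compares 14, 20, 1, 16 and picks P2; Vantage would get 7.
Vantage's induced payoffs are 8, 12, 7, so Vantage commits to Plus. Subgame-perfect outcome: (Plus, P4) with payoffs (12, 19).
For the simultaneous game, intersect best replies.
Vantage's best replies: P1→Basic; P2→Deluxe; P3→Plus; P4→Deluxe.
Wexler's best replies: Basic→P4; Plus→P4; Deluxe→P2.
Only (Deluxe, P2) has each player best-responding; Nash payoffs (7, 20).
Vantage's commitment gain: 12 − 7 = 5.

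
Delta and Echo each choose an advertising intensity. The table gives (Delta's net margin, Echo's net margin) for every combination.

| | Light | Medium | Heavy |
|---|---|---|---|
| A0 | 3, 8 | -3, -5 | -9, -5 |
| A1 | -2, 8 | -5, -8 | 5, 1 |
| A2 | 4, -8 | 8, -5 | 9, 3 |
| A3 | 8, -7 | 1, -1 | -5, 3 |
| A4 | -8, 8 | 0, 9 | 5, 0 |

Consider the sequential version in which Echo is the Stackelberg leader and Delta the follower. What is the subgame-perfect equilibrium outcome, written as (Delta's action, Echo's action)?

Solve by backward induction (Echo leads).
- Light: BR = A3, leader payoff -7.
- Medium: BR = A2, leader payoff -5.
- Heavy: BR = A2, leader payoff 3.
Among -7, -5, 3, the best is 3 at Heavy. Subgame-perfect outcome: (A2, Heavy) with payoffs (9, 3).

(A2, Heavy)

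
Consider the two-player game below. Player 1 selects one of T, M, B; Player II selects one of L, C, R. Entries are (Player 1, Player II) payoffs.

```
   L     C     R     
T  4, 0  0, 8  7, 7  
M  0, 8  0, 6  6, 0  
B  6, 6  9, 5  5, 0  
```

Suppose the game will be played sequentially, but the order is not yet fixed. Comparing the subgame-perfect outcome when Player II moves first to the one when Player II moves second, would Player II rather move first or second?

If Player 1 leads: Player II's best replies are T→C, M→L, B→L; Player 1's induced payoffs 0, 0, 6; outcome (B, L), payoffs (6, 6).
If Player II leads: Player 1's best replies are L→B, C→B, R→T; Player II's induced payoffs 6, 5, 7; outcome (T, R), payoffs (7, 7).
Player II gets 7 moving first and 6 moving second, so Player II prefers to move first.

first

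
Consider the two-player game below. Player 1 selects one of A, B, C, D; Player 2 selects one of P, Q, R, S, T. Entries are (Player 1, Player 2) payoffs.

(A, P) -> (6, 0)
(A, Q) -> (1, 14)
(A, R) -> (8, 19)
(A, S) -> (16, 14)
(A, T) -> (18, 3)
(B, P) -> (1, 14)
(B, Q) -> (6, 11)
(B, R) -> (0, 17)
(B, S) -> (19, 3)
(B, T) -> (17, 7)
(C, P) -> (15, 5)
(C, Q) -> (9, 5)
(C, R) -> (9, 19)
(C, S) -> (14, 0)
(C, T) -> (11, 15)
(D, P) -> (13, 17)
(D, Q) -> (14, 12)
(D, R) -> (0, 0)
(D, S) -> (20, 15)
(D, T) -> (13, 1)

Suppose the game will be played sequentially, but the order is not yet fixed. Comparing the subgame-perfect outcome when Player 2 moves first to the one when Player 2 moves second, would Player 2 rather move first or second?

If Player 1 leads: Player 2's best replies are A→R, B→R, C→R, D→P; Player 1's induced payoffs 8, 0, 9, 13; outcome (D, P), payoffs (13, 17).
If Player 2 leads: Player 1's best replies are P→C, Q→D, R→C, S→D, T→A; Player 2's induced payoffs 5, 12, 19, 15, 3; outcome (C, R), payoffs (9, 19).
Player 2 gets 19 moving first and 17 moving second, so Player 2 prefers to move first.

first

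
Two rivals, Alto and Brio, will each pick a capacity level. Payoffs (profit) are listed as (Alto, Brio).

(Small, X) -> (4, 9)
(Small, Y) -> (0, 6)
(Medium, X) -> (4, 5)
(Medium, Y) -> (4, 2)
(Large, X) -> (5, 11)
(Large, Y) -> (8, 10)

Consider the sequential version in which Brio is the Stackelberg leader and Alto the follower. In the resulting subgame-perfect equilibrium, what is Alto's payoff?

5

Backward induction with Brio moving first.
- X → Alto plays Large (best of 4, 4, 5); Brio gets 11.
- Y → Alto plays Large (best of 0, 4, 8); Brio gets 10.
Among 11, 10, the best is 11 at X. Subgame-perfect outcome: (Large, X) with payoffs (5, 11).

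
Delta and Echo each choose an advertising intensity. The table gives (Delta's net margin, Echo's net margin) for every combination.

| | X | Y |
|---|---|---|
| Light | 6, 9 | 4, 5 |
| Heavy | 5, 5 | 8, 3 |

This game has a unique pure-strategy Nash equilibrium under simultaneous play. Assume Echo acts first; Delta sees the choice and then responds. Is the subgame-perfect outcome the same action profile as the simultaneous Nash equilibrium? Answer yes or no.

yes

Work backward from Delta's decision.
- X → Delta plays Light (best of 6, 5); Echo gets 9.
- Y → Delta plays Heavy (best of 4, 8); Echo gets 3.
Maximizing over 9, 3, Echo chooses X. Subgame-perfect outcome: (Light, X) with payoffs (6, 9).
Under simultaneous play:
Delta's best replies: X→Light; Y→Heavy.
Echo's best replies: Light→X; Heavy→X.
The unique mutual best reply is (Light, X), giving (6, 9).
Sequential outcome (Light, X) coincides with the Nash profile (Light, X).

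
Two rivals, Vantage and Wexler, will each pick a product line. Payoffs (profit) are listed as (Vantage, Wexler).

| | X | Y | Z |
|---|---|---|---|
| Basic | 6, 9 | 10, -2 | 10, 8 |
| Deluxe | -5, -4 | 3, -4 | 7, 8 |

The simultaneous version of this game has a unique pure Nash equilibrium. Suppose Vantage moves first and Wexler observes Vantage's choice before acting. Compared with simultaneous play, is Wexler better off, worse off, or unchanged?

worse off

Work backward from Wexler's decision.
- Basic: Wexler compares 9, -2, 8 and picks X; Vantage would get 6.
- Deluxe: Wexler compares -4, -4, 8 and picks Z; Vantage would get 7.
Vantage's induced payoffs are 6, 7, so Vantage commits to Deluxe. Subgame-perfect outcome: (Deluxe, Z) with payoffs (7, 8).
Now find the simultaneous Nash equilibrium.
Vantage's best replies: X→Basic; Y→Basic; Z→Basic.
Wexler's best replies: Basic→X; Deluxe→Z.
Only (Basic, X) has each player best-responding; Nash payoffs (6, 9).
Wexler earns 8 sequentially versus 9 at the Nash outcome: worse off.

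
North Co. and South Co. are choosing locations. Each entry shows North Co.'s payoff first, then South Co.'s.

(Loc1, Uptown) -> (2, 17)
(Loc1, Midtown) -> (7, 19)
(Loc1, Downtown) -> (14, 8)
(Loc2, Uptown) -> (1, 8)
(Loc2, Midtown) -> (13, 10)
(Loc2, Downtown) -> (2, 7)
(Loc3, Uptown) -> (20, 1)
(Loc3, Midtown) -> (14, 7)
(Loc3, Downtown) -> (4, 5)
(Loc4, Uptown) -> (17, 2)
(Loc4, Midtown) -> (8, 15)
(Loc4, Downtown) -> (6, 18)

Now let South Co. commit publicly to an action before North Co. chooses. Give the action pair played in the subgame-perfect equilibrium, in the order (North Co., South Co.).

(Loc1, Downtown)

North Co. best-responds to each possible South Co. move:
- Uptown → North Co. plays Loc3 (best of 2, 1, 20, 17); South Co. gets 1.
- Midtown → North Co. plays Loc3 (best of 7, 13, 14, 8); South Co. gets 7.
- Downtown → North Co. plays Loc1 (best of 14, 2, 4, 6); South Co. gets 8.
Maximizing over 1, 7, 8, South Co. chooses Downtown. Subgame-perfect outcome: (Loc1, Downtown) with payoffs (14, 8).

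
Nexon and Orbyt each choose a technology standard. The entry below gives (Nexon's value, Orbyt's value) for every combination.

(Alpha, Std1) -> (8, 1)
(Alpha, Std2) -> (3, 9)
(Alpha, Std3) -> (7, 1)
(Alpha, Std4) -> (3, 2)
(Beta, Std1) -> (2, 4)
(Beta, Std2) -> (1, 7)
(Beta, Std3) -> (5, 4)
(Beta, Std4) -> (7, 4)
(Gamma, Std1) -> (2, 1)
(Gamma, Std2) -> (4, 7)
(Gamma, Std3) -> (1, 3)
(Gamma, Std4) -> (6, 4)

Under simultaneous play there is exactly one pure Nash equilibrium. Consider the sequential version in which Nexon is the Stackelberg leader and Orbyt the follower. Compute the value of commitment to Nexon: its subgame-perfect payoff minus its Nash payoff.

0

Orbyt best-responds to each possible Nexon move:
- Alpha: BR = Std2, leader payoff 3.
- Beta: BR = Std2, leader payoff 1.
- Gamma: BR = Std2, leader payoff 4.
Nexon's induced payoffs are 3, 1, 4, so Nexon commits to Gamma. Subgame-perfect outcome: (Gamma, Std2) with payoffs (4, 7).
Now find the simultaneous Nash equilibrium.
Nexon's best replies: Std1→Alpha; Std2→Gamma; Std3→Alpha; Std4→Beta.
Orbyt's best replies: Alpha→Std2; Beta→Std2; Gamma→Std2.
The unique mutual best reply is (Gamma, Std2), giving (4, 7).
Nexon's commitment gain: 4 − 4 = 0.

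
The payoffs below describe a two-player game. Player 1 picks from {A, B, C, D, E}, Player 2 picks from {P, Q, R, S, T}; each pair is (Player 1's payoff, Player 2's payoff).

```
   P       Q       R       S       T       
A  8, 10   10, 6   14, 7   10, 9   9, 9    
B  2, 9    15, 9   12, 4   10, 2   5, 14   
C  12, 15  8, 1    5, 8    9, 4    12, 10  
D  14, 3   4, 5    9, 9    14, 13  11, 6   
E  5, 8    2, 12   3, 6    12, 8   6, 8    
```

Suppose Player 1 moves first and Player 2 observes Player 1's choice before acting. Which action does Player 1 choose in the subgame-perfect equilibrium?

Backward induction with Player 1 moving first.
- A → Player 2 plays P (best of 10, 6, 7, 9, 9); Player 1 gets 8.
- B → Player 2 plays T (best of 9, 9, 4, 2, 14); Player 1 gets 5.
- C → Player 2 plays P (best of 15, 1, 8, 4, 10); Player 1 gets 12.
- D → Player 2 plays S (best of 3, 5, 9, 13, 6); Player 1 gets 14.
- E → Player 2 plays Q (best of 8, 12, 6, 8, 8); Player 1 gets 2.
Among 8, 5, 12, 14, 2, the best is 14 at D. Subgame-perfect outcome: (D, S) with payoffs (14, 13).

D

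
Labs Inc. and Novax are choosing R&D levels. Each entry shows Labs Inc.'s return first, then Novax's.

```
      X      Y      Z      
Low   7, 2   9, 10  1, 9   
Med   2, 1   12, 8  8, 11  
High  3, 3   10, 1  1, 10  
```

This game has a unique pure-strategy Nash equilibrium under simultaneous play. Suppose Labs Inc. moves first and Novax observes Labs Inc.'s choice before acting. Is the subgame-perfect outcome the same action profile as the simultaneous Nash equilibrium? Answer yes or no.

Novax best-responds to each possible Labs Inc. move:
- Low: Novax compares 2, 10, 9 and picks Y; Labs Inc. would get 9.
- Med: Novax compares 1, 8, 11 and picks Z; Labs Inc. would get 8.
- High: Novax compares 3, 1, 10 and picks Z; Labs Inc. would get 1.
Among 9, 8, 1, the best is 9 at Low. Subgame-perfect outcome: (Low, Y) with payoffs (9, 10).
Now find the simultaneous Nash equilibrium.
Labs Inc.'s best replies: X→Low; Y→Med; Z→Med.
Novax's best replies: Low→Y; Med→Z; High→Z.
The unique mutual best reply is (Med, Z), giving (8, 11).
Sequential outcome (Low, Y) differs from the Nash profile (Med, Z).

no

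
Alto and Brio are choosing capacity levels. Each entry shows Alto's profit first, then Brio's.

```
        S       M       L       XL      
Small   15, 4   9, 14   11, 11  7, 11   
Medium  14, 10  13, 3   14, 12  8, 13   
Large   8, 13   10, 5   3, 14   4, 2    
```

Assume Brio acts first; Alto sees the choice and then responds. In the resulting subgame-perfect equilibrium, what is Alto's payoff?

Backward induction with Brio moving first.
- S: BR = Small, leader payoff 4.
- M: BR = Medium, leader payoff 3.
- L: BR = Medium, leader payoff 12.
- XL: BR = Medium, leader payoff 13.
Maximizing over 4, 3, 12, 13, Brio chooses XL. Subgame-perfect outcome: (Medium, XL) with payoffs (8, 13).

8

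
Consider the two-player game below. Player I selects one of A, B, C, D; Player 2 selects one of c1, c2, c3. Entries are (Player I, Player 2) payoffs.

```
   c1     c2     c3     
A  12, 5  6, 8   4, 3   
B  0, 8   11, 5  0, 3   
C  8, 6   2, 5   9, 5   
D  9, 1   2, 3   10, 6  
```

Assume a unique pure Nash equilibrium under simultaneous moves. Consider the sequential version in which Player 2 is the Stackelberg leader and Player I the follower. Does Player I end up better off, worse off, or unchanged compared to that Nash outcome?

unchanged

Work backward from Player I's decision.
- c1: Player I compares 12, 0, 8, 9 and picks A; Player 2 would get 5.
- c2: Player I compares 6, 11, 2, 2 and picks B; Player 2 would get 5.
- c3: Player I compares 4, 0, 9, 10 and picks D; Player 2 would get 6.
Player 2's induced payoffs are 5, 5, 6, so Player 2 commits to c3. Subgame-perfect outcome: (D, c3) with payoffs (10, 6).
For the simultaneous game, intersect best replies.
Player I's best replies: c1→A; c2→B; c3→D.
Player 2's best replies: A→c2; B→c1; C→c1; D→c3.
Only (D, c3) has each player best-responding; Nash payoffs (10, 6).
Player I earns 10 sequentially versus 10 at the Nash outcome: unchanged.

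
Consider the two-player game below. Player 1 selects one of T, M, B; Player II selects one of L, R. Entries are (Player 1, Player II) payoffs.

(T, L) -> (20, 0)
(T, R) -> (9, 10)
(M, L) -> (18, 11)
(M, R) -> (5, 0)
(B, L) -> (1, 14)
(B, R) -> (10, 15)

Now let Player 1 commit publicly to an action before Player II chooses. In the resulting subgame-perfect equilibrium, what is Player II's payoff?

11

Backward induction with Player 1 moving first.
- T: BR = R, leader payoff 9.
- M: BR = L, leader payoff 18.
- B: BR = R, leader payoff 10.
Player 1's induced payoffs are 9, 18, 10, so Player 1 commits to M. Subgame-perfect outcome: (M, L) with payoffs (18, 11).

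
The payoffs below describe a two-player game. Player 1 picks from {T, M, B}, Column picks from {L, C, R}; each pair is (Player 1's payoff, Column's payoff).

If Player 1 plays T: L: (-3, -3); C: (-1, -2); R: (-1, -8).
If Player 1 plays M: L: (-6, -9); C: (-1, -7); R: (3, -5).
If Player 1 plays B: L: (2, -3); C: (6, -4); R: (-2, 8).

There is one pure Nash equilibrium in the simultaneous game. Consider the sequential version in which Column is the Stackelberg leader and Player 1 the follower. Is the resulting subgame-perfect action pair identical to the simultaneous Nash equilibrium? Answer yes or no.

Player 1 best-responds to each possible Column move:
- L: Player 1 compares -3, -6, 2 and picks B; Column would get -3.
- C: Player 1 compares -1, -1, 6 and picks B; Column would get -4.
- R: Player 1 compares -1, 3, -2 and picks M; Column would get -5.
Maximizing over -3, -4, -5, Column chooses L. Subgame-perfect outcome: (B, L) with payoffs (2, -3).
Now find the simultaneous Nash equilibrium.
Player 1's best replies: L→B; C→B; R→M.
Column's best replies: T→C; M→R; B→R.
Only (M, R) has each player best-responding; Nash payoffs (3, -5).
Sequential outcome (B, L) differs from the Nash profile (M, R).

no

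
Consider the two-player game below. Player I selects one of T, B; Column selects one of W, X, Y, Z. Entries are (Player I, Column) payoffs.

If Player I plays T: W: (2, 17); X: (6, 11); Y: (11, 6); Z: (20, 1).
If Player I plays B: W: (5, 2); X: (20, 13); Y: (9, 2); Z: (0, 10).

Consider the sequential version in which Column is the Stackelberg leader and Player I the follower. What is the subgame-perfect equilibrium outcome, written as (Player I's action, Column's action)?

(B, X)

Player I best-responds to each possible Column move:
- W → Player I plays B (best of 2, 5); Column gets 2.
- X → Player I plays B (best of 6, 20); Column gets 13.
- Y → Player I plays T (best of 11, 9); Column gets 6.
- Z → Player I plays T (best of 20, 0); Column gets 1.
Maximizing over 2, 13, 6, 1, Column chooses X. Subgame-perfect outcome: (B, X) with payoffs (20, 13).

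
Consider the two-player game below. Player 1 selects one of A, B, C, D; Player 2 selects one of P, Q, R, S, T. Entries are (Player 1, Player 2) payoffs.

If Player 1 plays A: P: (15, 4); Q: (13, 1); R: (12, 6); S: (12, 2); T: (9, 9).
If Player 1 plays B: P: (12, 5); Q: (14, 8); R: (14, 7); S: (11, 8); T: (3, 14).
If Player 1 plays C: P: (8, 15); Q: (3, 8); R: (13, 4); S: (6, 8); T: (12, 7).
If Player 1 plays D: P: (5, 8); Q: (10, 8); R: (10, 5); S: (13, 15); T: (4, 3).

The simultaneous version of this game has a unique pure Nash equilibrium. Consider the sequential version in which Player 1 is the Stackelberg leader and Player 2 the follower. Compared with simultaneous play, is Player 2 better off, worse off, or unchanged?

unchanged

Backward induction with Player 1 moving first.
- A: BR = T, leader payoff 9.
- B: BR = T, leader payoff 3.
- C: BR = P, leader payoff 8.
- D: BR = S, leader payoff 13.
Player 1's induced payoffs are 9, 3, 8, 13, so Player 1 commits to D. Subgame-perfect outcome: (D, S) with payoffs (13, 15).
Now find the simultaneous Nash equilibrium.
Player 1's best replies: P→A; Q→B; R→B; S→D; T→C.
Player 2's best replies: A→T; B→T; C→P; D→S.
The unique mutual best reply is (D, S), giving (13, 15).
Player 2 earns 15 sequentially versus 15 at the Nash outcome: unchanged.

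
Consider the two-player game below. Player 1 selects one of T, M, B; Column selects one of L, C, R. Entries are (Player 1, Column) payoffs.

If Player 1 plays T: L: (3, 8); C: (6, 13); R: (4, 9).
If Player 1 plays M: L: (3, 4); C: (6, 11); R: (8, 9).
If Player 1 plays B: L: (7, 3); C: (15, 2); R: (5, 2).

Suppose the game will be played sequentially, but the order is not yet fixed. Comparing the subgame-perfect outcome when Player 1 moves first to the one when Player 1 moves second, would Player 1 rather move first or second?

second

If Player 1 leads: Column's best replies are T→C, M→C, B→L; Player 1's induced payoffs 6, 6, 7; outcome (B, L), payoffs (7, 3).
If Column leads: Player 1's best replies are L→B, C→B, R→M; Column's induced payoffs 3, 2, 9; outcome (M, R), payoffs (8, 9).
Player 1 gets 7 moving first and 8 moving second, so Player 1 prefers to move second.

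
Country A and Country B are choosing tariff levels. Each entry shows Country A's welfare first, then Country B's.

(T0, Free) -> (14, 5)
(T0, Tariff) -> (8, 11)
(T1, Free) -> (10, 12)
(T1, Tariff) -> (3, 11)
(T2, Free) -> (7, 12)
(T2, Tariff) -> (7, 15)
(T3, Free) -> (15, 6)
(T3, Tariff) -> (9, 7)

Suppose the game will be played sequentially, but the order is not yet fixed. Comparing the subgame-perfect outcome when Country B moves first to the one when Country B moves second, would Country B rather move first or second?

second

If Country A leads: Country B's best replies are T0→Tariff, T1→Free, T2→Tariff, T3→Tariff; Country A's induced payoffs 8, 10, 7, 9; outcome (T1, Free), payoffs (10, 12).
If Country B leads: Country A's best replies are Free→T3, Tariff→T3; Country B's induced payoffs 6, 7; outcome (T3, Tariff), payoffs (9, 7).
Country B gets 7 moving first and 12 moving second, so Country B prefers to move second.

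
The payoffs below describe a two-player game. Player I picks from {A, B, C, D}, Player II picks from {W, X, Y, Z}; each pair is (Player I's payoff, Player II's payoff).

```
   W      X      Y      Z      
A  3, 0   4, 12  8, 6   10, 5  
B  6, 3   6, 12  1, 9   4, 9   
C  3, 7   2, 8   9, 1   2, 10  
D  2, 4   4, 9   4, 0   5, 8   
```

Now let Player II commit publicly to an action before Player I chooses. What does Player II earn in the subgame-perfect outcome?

Player I best-responds to each possible Player II move:
- W: Player I compares 3, 6, 3, 2 and picks B; Player II would get 3.
- X: Player I compares 4, 6, 2, 4 and picks B; Player II would get 12.
- Y: Player I compares 8, 1, 9, 4 and picks C; Player II would get 1.
- Z: Player I compares 10, 4, 2, 5 and picks A; Player II would get 5.
Maximizing over 3, 12, 1, 5, Player II chooses X. Subgame-perfect outcome: (B, X) with payoffs (6, 12).

12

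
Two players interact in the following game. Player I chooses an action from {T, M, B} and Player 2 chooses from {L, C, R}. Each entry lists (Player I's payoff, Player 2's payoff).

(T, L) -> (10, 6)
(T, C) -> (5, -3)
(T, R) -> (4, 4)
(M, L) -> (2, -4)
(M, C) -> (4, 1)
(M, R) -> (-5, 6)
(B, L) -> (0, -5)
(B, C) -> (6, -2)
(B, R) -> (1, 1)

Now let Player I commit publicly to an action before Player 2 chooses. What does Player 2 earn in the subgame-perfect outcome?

6

Work backward from Player 2's decision.
- T: Player 2 compares 6, -3, 4 and picks L; Player I would get 10.
- M: Player 2 compares -4, 1, 6 and picks R; Player I would get -5.
- B: Player 2 compares -5, -2, 1 and picks R; Player I would get 1.
Maximizing over 10, -5, 1, Player I chooses T. Subgame-perfect outcome: (T, L) with payoffs (10, 6).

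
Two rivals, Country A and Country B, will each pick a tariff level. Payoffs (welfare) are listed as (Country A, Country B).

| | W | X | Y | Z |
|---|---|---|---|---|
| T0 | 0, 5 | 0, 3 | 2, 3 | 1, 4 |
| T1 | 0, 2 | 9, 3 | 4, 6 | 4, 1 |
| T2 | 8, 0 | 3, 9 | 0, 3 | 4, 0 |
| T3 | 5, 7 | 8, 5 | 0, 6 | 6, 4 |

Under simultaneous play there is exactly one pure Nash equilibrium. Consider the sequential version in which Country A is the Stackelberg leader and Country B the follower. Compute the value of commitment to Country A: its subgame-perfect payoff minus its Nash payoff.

Backward induction with Country A moving first.
- T0: BR = W, leader payoff 0.
- T1: BR = Y, leader payoff 4.
- T2: BR = X, leader payoff 3.
- T3: BR = W, leader payoff 5.
Among 0, 4, 3, 5, the best is 5 at T3. Subgame-perfect outcome: (T3, W) with payoffs (5, 7).
Under simultaneous play:
Country A's best replies: W→T2; X→T1; Y→T1; Z→T3.
Country B's best replies: T0→W; T1→Y; T2→X; T3→W.
Only (T1, Y) has each player best-responding; Nash payoffs (4, 6).
Country A's commitment gain: 5 − 4 = 1.

1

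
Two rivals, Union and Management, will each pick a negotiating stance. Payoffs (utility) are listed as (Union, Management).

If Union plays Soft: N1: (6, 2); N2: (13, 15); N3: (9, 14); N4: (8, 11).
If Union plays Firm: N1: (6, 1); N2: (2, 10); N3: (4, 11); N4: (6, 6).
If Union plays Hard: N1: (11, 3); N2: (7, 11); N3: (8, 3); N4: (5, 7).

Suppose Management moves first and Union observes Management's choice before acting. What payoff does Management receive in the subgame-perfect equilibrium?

Solve by backward induction (Management leads).
- N1: BR = Hard, leader payoff 3.
- N2: BR = Soft, leader payoff 15.
- N3: BR = Soft, leader payoff 14.
- N4: BR = Soft, leader payoff 11.
Among 3, 15, 14, 11, the best is 15 at N2. Subgame-perfect outcome: (Soft, N2) with payoffs (13, 15).

15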